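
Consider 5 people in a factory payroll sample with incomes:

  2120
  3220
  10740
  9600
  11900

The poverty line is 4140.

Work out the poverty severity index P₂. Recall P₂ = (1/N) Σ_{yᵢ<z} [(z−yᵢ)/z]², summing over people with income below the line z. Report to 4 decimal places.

Below the line: 2120, 3220 (q = 2 of N = 5).
Shortfall ratios: (4140−2120)/4140 = 0.4879; (4140−3220)/4140 = 0.2222.
Squared: 0.2381; 0.0494.
Sum = 0.287451; P₂ = 0.287451 / 5 = 0.0575.

0.0575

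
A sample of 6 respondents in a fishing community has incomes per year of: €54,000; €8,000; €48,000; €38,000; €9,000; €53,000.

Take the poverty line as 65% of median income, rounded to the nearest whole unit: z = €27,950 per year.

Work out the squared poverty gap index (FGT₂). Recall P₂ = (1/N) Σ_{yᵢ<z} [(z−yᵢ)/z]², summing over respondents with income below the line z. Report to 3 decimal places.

Incomes under z: €8,000, €9,000 (q = 2 of N = 6).
Relative gaps: (27950−8000)/27950 = 0.7138; (27950−9000)/27950 = 0.6780.
Squared: 0.5095; 0.4597.
Sum = 0.969153; P₂ = 0.969153 / 6 = 0.162.

0.162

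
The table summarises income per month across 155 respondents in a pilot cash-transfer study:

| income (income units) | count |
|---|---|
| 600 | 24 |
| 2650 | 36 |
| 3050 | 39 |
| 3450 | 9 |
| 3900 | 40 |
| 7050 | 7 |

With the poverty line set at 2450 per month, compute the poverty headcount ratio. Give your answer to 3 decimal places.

0.155

24 of the 155 respondents have income below 2450.
H = 24/155 = 0.155.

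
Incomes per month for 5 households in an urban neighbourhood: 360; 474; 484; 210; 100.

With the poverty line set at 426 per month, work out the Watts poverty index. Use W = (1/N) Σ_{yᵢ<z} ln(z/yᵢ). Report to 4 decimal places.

0.4650

Below the line: 100, 210, 360 (q = 3 of N = 5).
Log gaps: ln(426/100) = 1.4493; ln(426/210) = 0.7073; ln(426/360) = 0.1683.
W = 2.324936 / 5 = 0.4650.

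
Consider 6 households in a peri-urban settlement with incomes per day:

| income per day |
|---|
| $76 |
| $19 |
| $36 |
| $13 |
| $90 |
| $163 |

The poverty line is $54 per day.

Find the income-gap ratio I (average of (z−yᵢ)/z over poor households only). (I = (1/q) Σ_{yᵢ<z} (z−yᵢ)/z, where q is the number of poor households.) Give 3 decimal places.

0.580

Incomes under z: $13, $19, $36 (q = 3 of N = 6).
Relative gaps: 0.7593, 0.6481, 0.3333; sum = 1.740741.
I averages over the q = 3 poor units only: 1.740741 / 3 = 0.580.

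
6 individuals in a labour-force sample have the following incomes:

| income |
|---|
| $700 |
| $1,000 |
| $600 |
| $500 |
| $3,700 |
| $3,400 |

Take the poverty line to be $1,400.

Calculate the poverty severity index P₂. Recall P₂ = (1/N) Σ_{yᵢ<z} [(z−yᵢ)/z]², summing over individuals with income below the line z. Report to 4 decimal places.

0.1786

Incomes under z: $500, $600, $700, $1,000 (q = 4 of N = 6).
Shortfall ratios: (1400−500)/1400 = 0.6429; (1400−600)/1400 = 0.5714; (1400−700)/1400 = 0.5000; (1400−1000)/1400 = 0.2857.
Squared: 0.4133; 0.3265; 0.2500; 0.0816.
Sum = 1.071429; P₂ = 1.071429 / 6 = 0.1786.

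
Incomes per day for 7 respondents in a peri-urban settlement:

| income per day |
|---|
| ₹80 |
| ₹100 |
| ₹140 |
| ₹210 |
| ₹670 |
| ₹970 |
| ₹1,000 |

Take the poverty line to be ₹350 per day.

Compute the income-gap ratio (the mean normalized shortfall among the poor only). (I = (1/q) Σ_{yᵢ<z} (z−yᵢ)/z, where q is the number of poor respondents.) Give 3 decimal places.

0.621

Poor units: ₹80, ₹100, ₹140, ₹210 (q = 4 of N = 7).
Relative gaps: 0.7714, 0.7143, 0.6000, 0.4000; sum = 2.485714.
I averages over the q = 4 poor units only: 2.485714 / 4 = 0.621.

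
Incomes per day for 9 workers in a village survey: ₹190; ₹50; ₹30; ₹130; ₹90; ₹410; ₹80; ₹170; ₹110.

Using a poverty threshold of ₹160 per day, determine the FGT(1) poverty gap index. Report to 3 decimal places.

0.326

Poor units: ₹30, ₹50, ₹80, ₹90, ₹110, ₹130 (q = 6 of N = 9).
Normalized shortfalls: (160−30)/160 = 0.8125; (160−50)/160 = 0.6875; (160−80)/160 = 0.5000; (160−90)/160 = 0.4375; (160−110)/160 = 0.3125; (160−130)/160 = 0.1875.
Sum of shortfalls = 2.937500; P₁ averages over all N: 2.937500 / 9 = 0.326.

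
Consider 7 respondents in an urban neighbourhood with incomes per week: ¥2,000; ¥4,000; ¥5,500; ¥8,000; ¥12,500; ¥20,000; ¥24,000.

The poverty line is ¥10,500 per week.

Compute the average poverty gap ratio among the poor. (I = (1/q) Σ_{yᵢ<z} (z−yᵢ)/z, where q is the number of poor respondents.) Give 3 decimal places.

0.536

Below z: ¥2,000, ¥4,000, ¥5,500, ¥8,000 (q = 4 of N = 7).
Shortfall ratios (z−y)/z: 0.8095, 0.6190, 0.4762, 0.2381; sum = 2.142857.
I averages over the q = 4 poor units only: 2.142857 / 4 = 0.536.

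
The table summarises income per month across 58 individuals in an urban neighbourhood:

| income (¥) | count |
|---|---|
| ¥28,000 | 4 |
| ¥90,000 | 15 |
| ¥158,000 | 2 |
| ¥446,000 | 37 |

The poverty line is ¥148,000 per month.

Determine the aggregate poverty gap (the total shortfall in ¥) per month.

Below the line: 4×¥28,000, 15×¥90,000 (q = 19 of N = 58).
Individual gaps: 4×(148000−28000) = 480000; 15×(148000−90000) = 870000.
Aggregate gap = ¥1,350,000.

¥1,350,000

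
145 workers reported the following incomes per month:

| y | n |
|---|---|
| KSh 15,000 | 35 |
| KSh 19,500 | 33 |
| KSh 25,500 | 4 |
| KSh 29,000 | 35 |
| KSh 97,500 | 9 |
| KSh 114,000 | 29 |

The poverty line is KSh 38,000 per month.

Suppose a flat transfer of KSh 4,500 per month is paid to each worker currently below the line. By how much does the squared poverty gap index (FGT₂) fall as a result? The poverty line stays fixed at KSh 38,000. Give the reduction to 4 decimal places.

Before: below the line — 35×KSh 15,000, 33×KSh 19,500, 4×KSh 25,500, 35×KSh 29,000; squared poverty gap index (FGT₂) = 0.158894.
After the KSh 4,500 transfer: below the line — 35×KSh 19,500, 33×KSh 24,000, 4×KSh 30,000, 35×KSh 33,500; squared poverty gap index (FGT₂) = 0.092709.
Reduction = 0.158894 − 0.092709 = 0.0662.

0.0662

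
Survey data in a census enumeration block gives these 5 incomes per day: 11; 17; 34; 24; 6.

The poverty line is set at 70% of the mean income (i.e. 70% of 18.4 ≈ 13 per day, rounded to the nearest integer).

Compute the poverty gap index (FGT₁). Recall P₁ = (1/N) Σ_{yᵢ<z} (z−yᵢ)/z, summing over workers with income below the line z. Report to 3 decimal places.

0.138

Incomes under z: 6, 11 (q = 2 of N = 5).
Normalized shortfalls: (13−6)/13 = 0.5385; (13−11)/13 = 0.1538.
Σ = 0.692308. Dividing by the full population N = 5 gives P₁ = 0.138.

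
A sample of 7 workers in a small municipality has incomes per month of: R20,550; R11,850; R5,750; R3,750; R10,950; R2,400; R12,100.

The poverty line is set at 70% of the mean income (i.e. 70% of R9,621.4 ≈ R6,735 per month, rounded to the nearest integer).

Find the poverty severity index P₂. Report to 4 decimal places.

Incomes under z: R2,400, R3,750, R5,750 (q = 3 of N = 7).
Normalized shortfalls: (6735−2400)/6735 = 0.6437; (6735−3750)/6735 = 0.4432; (6735−5750)/6735 = 0.1463.
Squared: 0.4143; 0.1964; 0.0214.
Sum = 0.632111; P₂ = 0.632111 / 7 = 0.0903.

0.0903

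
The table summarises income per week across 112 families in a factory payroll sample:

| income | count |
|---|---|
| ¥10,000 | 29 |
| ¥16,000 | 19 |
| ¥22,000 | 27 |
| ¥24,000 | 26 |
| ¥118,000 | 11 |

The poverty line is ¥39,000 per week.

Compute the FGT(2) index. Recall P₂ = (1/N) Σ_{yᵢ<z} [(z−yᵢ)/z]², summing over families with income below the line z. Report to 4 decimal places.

0.2823

Below z: 29×¥10,000, 19×¥16,000, 27×¥22,000, 26×¥24,000 (q = 101 of N = 112).
Gap ratios (z−y)/z: (39000−10000)/39000 = 0.7436 (×29); (39000−16000)/39000 = 0.5897 (×19); (39000−22000)/39000 = 0.4359 (×27); (39000−24000)/39000 = 0.3846 (×26).
Squared: 0.5529 (×29); 0.3478 (×19); 0.1900 (×27); 0.1479 (×26).
Sum = 31.619329; P₂ = 31.619329 / 112 = 0.2823.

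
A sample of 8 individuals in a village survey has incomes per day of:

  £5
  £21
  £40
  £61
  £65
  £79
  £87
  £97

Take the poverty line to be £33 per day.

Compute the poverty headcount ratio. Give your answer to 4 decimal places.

2 of the 8 individuals have income below £33.
H = 2/8 = 0.2500.

0.2500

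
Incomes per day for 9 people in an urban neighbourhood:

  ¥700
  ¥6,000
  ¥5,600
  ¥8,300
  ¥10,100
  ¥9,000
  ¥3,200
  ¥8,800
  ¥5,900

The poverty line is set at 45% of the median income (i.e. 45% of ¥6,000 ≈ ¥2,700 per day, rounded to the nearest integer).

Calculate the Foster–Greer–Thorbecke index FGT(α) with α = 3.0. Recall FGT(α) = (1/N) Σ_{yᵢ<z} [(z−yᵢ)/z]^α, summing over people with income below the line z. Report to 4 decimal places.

0.0452

Below the line: ¥700 (q = 1 of N = 9).
Relative gaps: (2700−700)/2700 = 0.7407.
Raised to α = 3.0: 0.40644.
Sum = 0.406442; FGT(3.0) = 0.406442 / 9 = 0.0452.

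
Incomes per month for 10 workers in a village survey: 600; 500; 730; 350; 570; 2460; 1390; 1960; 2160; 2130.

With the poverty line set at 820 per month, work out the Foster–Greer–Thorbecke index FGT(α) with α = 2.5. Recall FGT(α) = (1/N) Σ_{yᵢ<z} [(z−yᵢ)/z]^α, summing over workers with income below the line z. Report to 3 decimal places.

0.044

Poor units: 350, 500, 570, 600, 730 (q = 5 of N = 10).
Relative gaps: (820−350)/820 = 0.5732; (820−500)/820 = 0.3902; (820−570)/820 = 0.3049; (820−600)/820 = 0.2683; (820−730)/820 = 0.1098.
Raised to α = 2.5: 0.24872; 0.09513; 0.05132; 0.03728; 0.00399.
Sum = 0.436453; FGT(2.5) = 0.436453 / 10 = 0.044.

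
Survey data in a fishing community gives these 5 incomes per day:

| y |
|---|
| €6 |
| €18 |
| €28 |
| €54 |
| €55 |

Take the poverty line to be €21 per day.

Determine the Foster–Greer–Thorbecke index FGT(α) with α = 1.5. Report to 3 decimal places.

0.132

Poor units: €6, €18 (q = 2 of N = 5).
Relative gaps: (21−6)/21 = 0.7143; (21−18)/21 = 0.1429.
Raised to α = 1.5: 0.60368; 0.05399.
Sum = 0.657677; FGT(1.5) = 0.657677 / 5 = 0.132.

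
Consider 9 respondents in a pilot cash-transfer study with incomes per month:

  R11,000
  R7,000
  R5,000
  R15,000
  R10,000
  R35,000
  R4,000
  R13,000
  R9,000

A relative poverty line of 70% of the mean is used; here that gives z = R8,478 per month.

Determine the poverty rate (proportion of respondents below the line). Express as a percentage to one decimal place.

33.3%

3 of the 9 respondents have income below R8,478.
H = 3/9 = 33.3%.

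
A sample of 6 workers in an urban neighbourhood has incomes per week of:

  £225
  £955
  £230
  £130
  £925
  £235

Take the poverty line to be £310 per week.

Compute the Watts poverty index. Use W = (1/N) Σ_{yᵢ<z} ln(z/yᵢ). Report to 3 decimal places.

Below z: £130, £225, £230, £235 (q = 4 of N = 6).
Log gaps: ln(310/130) = 0.8690; ln(310/225) = 0.3205; ln(310/230) = 0.2985; ln(310/235) = 0.2770.
W = 1.764990 / 6 = 0.294.

0.294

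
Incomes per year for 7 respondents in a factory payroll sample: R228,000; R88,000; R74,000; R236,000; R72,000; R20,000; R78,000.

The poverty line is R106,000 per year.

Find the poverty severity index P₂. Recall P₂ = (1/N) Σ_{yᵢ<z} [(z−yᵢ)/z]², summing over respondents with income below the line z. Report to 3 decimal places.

Below the line: R20,000, R72,000, R74,000, R78,000, R88,000 (q = 5 of N = 7).
Gap ratios (z−y)/z: (106000−20000)/106000 = 0.8113; (106000−72000)/106000 = 0.3208; (106000−74000)/106000 = 0.3019; (106000−78000)/106000 = 0.2642; (106000−88000)/106000 = 0.1698.
Squared: 0.6582; 0.1029; 0.0911; 0.0698; 0.0288.
Sum = 0.950872; P₂ = 0.950872 / 7 = 0.136.

0.136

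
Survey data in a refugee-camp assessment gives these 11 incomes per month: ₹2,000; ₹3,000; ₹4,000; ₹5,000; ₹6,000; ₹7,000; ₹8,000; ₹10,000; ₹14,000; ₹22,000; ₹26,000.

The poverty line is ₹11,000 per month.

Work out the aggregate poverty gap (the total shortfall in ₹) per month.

₹43,000

Below the line: ₹2,000, ₹3,000, ₹4,000, ₹5,000, ₹6,000, ₹7,000, ₹8,000, ₹10,000 (q = 8 of N = 11).
Individual gaps: 11000−2000 = 9000; 11000−3000 = 8000; 11000−4000 = 7000; 11000−5000 = 6000; 11000−6000 = 5000; 11000−7000 = 4000; 11000−8000 = 3000; 11000−10000 = 1000.
Aggregate gap = ₹43,000.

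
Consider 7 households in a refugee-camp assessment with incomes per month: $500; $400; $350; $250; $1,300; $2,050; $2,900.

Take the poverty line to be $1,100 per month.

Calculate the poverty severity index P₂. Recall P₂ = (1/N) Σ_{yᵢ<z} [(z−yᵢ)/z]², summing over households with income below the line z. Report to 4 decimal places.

0.2521

Incomes under z: $250, $350, $400, $500 (q = 4 of N = 7).
Gap ratios (z−y)/z: (1100−250)/1100 = 0.7727; (1100−350)/1100 = 0.6818; (1100−400)/1100 = 0.6364; (1100−500)/1100 = 0.5455.
Squared: 0.5971; 0.4649; 0.4050; 0.2975.
Sum = 1.764463; P₂ = 1.764463 / 7 = 0.2521.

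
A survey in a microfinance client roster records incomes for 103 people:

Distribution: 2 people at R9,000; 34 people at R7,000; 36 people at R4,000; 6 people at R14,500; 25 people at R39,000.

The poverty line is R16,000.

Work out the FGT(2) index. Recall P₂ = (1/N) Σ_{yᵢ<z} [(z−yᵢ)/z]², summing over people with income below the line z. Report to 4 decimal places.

Below z: 36×R4,000, 34×R7,000, 2×R9,000, 6×R14,500 (q = 78 of N = 103).
Normalized shortfalls: (16000−4000)/16000 = 0.7500 (×36); (16000−7000)/16000 = 0.5625 (×34); (16000−9000)/16000 = 0.4375 (×2); (16000−14500)/16000 = 0.0938 (×6).
Squared: 0.5625 (×36); 0.3164 (×34); 0.1914 (×2); 0.0088 (×6).
Sum = 31.443359; P₂ = 31.443359 / 103 = 0.3053.

0.3053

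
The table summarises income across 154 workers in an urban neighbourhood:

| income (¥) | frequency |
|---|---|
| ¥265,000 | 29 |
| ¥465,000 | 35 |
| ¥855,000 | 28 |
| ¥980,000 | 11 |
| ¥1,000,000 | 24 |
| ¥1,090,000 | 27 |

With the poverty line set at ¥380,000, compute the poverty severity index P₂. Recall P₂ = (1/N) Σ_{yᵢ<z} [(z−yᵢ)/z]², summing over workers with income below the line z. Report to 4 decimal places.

0.0172

Poor units: 29×¥265,000 (q = 29 of N = 154).
Normalized shortfalls: (380000−265000)/380000 = 0.3026 (×29).
Squared: 0.0916 (×29).
Sum = 2.655990; P₂ = 2.655990 / 154 = 0.0172.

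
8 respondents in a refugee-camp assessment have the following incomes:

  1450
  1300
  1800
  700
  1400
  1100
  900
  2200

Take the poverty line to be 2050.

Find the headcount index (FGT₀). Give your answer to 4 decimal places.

7 of the 8 respondents have income below 2050.
H = 7/8 = 0.8750.

0.8750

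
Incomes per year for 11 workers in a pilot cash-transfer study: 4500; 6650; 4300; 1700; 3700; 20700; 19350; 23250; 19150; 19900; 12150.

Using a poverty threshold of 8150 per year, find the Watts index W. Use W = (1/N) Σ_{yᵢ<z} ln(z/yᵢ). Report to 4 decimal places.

Below z: 1700, 3700, 4300, 4500, 6650 (q = 5 of N = 11).
Log shortfalls: ln(8150/1700) = 1.5674; ln(8150/3700) = 0.7897; ln(8150/4300) = 0.6394; ln(8150/4500) = 0.5939; ln(8150/6650) = 0.2034.
W = 3.793819 / 11 = 0.3449.

0.3449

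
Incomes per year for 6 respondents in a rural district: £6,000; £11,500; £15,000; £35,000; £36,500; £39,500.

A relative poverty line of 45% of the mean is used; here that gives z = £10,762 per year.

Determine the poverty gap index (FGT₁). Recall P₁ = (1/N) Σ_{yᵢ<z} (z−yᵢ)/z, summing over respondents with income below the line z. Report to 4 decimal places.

0.0737

Incomes under z: £6,000 (q = 1 of N = 6).
Gap ratios (z−y)/z: (10762−6000)/10762 = 0.4425.
Σ = 0.442483. Dividing by the full population N = 6 gives P₁ = 0.0737.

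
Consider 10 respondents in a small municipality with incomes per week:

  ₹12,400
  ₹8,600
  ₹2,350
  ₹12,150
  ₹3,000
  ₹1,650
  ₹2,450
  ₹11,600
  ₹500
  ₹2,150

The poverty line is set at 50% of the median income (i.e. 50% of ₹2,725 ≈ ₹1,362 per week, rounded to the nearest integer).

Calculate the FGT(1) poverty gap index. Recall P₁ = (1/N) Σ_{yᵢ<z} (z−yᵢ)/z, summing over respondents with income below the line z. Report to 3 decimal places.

Poor units: ₹500 (q = 1 of N = 10).
Normalized shortfalls: (1362−500)/1362 = 0.6329.
Sum of shortfalls = 0.632893; P₁ averages over all N: 0.632893 / 10 = 0.063.

0.063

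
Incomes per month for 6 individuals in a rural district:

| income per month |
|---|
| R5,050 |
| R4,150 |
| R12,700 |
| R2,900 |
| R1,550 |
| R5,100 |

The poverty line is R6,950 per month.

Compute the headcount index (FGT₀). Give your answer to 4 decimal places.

0.8333

5 of the 6 individuals have income below R6,950.
H = 5/6 = 0.8333.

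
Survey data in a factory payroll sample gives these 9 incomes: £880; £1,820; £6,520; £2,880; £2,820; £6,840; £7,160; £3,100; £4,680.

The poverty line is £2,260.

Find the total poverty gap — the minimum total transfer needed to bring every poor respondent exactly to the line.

Below z: £880, £1,820 (q = 2 of N = 9).
Individual gaps: 2260−880 = 1380; 2260−1820 = 440.
Aggregate gap = £1,820.

£1,820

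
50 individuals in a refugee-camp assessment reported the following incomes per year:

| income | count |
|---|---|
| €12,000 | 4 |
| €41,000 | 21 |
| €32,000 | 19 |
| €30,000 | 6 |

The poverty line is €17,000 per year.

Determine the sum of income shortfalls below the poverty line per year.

€20,000

Below the line: 4×€12,000 (q = 4 of N = 50).
Individual gaps: 4×(17000−12000) = 20000.
Aggregate gap = €20,000.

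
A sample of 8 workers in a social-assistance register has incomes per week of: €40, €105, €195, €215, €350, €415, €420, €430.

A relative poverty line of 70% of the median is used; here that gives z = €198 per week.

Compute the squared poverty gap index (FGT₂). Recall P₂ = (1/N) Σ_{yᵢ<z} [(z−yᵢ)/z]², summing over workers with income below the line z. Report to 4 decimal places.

Poor units: €40, €105, €195 (q = 3 of N = 8).
Shortfall ratios: (198−40)/198 = 0.7980; (198−105)/198 = 0.4697; (198−195)/198 = 0.0152.
Squared: 0.6368; 0.2206; 0.0002.
Sum = 0.857617; P₂ = 0.857617 / 8 = 0.1072.

0.1072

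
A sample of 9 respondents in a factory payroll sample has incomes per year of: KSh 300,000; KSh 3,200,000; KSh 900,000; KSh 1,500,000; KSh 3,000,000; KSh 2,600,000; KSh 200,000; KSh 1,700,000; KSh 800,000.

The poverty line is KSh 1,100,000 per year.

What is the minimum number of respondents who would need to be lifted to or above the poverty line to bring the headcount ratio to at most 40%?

1

4 of the 9 respondents are poor, so H = 4/9 = 0.444.
A headcount ratio of at most 40% allows at most ⌊0.40 × 9⌋ = 3 poor respondents.
So at least 4 − 3 = 1 must be lifted.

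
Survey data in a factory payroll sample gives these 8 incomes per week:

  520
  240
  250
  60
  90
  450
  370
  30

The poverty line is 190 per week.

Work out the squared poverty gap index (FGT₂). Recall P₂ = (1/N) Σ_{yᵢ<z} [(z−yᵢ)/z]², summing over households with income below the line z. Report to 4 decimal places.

Incomes under z: 30, 60, 90 (q = 3 of N = 8).
Shortfall ratios: (190−30)/190 = 0.8421; (190−60)/190 = 0.6842; (190−90)/190 = 0.5263.
Squared: 0.7091; 0.4681; 0.2770.
Sum = 1.454294; P₂ = 1.454294 / 8 = 0.1818.

0.1818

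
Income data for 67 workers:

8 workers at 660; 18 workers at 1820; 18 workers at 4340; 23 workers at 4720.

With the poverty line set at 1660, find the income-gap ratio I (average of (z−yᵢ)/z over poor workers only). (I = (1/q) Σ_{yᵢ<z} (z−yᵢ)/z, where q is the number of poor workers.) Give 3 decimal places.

0.602

Below the line: 8×660 (q = 8 of N = 67).
Shortfall ratios (z−y)/z: 0.6024 (×8); sum = 4.819277.
I averages over the q = 8 poor units only: 4.819277 / 8 = 0.602.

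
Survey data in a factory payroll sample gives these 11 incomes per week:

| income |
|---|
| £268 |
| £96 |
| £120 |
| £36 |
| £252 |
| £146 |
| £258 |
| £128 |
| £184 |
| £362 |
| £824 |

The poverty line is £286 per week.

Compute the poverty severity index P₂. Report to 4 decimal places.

Below the line: £36, £96, £120, £128, £146, £184, £252, £258, £268 (q = 9 of N = 11).
Shortfall ratios: (286−36)/286 = 0.8741; (286−96)/286 = 0.6643; (286−120)/286 = 0.5804; (286−128)/286 = 0.5524; (286−146)/286 = 0.4895; (286−184)/286 = 0.3566; (286−252)/286 = 0.1189; (286−258)/286 = 0.0979; (286−268)/286 = 0.0629.
Squared: 0.7641; 0.4413; 0.3369; 0.3052; 0.2396; 0.1272; 0.0141; 0.0096; 0.0040.
Sum = 2.242017; P₂ = 2.242017 / 11 = 0.2038.

0.2038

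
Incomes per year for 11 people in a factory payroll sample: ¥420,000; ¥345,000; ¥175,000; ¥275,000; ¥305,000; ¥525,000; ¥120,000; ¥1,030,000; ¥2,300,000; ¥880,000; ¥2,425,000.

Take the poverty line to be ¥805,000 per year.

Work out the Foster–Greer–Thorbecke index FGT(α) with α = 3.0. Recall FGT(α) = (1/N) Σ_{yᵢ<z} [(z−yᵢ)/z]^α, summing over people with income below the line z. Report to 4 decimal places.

Below the line: ¥120,000, ¥175,000, ¥275,000, ¥305,000, ¥345,000, ¥420,000, ¥525,000 (q = 7 of N = 11).
Normalized shortfalls: (805000−120000)/805000 = 0.8509; (805000−175000)/805000 = 0.7826; (805000−275000)/805000 = 0.6584; (805000−305000)/805000 = 0.6211; (805000−345000)/805000 = 0.5714; (805000−420000)/805000 = 0.4783; (805000−525000)/805000 = 0.3478.
Raised to α = 3.0: 0.61615; 0.47933; 0.28539; 0.23962; 0.18659; 0.10939; 0.04208.
Sum = 1.958551; FGT(3.0) = 1.958551 / 11 = 0.1781.

0.1781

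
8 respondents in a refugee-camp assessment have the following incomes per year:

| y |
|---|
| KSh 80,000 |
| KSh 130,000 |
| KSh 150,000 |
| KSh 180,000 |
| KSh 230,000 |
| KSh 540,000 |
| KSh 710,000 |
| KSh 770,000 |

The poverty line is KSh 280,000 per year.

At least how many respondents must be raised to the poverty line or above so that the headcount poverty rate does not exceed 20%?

4

5 of the 8 respondents are poor, so H = 5/8 = 0.625.
A headcount ratio of at most 20% allows at most ⌊0.20 × 8⌋ = 1 poor respondents.
So at least 5 − 1 = 4 must be lifted.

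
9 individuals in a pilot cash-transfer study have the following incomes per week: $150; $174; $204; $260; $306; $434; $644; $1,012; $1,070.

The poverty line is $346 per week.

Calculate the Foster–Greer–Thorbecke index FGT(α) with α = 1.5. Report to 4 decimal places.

Poor units: $150, $174, $204, $260, $306 (q = 5 of N = 9).
Gap ratios (z−y)/z: (346−150)/346 = 0.5665; (346−174)/346 = 0.4971; (346−204)/346 = 0.4104; (346−260)/346 = 0.2486; (346−306)/346 = 0.1156.
Raised to α = 1.5: 0.42635; 0.35049; 0.26292; 0.12392; 0.03931.
Sum = 1.202988; FGT(1.5) = 1.202988 / 9 = 0.1337.

0.1337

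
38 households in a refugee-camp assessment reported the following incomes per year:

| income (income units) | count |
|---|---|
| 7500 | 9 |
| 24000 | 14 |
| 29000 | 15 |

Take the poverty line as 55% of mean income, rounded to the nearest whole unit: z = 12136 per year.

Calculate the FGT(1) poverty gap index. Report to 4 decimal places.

Below the line: 9×7500 (q = 9 of N = 38).
Relative gaps: (12136−7500)/12136 = 0.3820 (×9).
Σ = 3.438036. Dividing by the full population N = 38 gives P₁ = 0.0905.

0.0905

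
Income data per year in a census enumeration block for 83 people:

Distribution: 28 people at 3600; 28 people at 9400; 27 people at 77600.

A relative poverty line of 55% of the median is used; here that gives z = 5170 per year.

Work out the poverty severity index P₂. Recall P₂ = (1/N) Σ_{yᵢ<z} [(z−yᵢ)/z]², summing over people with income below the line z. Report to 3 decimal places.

0.031

Below z: 28×3600 (q = 28 of N = 83).
Normalized shortfalls: (5170−3600)/5170 = 0.3037 (×28).
Squared: 0.0922 (×28).
Sum = 2.582119; P₂ = 2.582119 / 83 = 0.031.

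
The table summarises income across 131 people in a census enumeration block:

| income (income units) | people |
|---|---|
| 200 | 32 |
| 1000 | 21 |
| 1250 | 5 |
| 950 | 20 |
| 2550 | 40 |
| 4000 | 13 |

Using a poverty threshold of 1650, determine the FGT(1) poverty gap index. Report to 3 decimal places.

Poor units: 32×200, 20×950, 21×1000, 5×1250 (q = 78 of N = 131).
Relative gaps: (1650−200)/1650 = 0.8788 (×32); (1650−950)/1650 = 0.4242 (×20); (1650−1000)/1650 = 0.3939 (×21); (1650−1250)/1650 = 0.2424 (×5).
Sum of shortfalls = 46.090909; P₁ averages over all N: 46.090909 / 131 = 0.352.

0.352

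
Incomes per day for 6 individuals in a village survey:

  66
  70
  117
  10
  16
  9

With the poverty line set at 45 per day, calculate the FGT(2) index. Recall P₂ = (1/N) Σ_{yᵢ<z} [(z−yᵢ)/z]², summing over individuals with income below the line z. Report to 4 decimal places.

Below z: 9, 10, 16 (q = 3 of N = 6).
Shortfall ratios: (45−9)/45 = 0.8000; (45−10)/45 = 0.7778; (45−16)/45 = 0.6444.
Squared: 0.6400; 0.6049; 0.4153.
Sum = 1.660247; P₂ = 1.660247 / 6 = 0.2767.

0.2767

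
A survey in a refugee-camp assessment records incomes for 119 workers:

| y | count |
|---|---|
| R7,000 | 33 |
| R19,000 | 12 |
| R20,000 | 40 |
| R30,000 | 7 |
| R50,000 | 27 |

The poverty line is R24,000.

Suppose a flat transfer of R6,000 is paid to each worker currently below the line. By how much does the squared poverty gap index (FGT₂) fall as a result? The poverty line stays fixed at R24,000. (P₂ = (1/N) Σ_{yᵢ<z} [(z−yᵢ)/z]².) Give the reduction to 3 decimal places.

0.095

Before: below the line — 33×R7,000, 12×R19,000, 40×R20,000; squared poverty gap index (FGT₂) = 0.15285.
After the R6,000 transfer: below the line — 33×R13,000; squared poverty gap index (FGT₂) = 0.05825.
Reduction = 0.15285 − 0.05825 = 0.095.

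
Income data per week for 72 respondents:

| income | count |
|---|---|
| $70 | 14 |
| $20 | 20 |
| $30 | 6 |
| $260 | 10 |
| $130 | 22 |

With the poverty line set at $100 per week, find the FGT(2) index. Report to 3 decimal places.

0.236

Below the line: 20×$20, 6×$30, 14×$70 (q = 40 of N = 72).
Normalized shortfalls: (100−20)/100 = 0.8000 (×20); (100−30)/100 = 0.7000 (×6); (100−70)/100 = 0.3000 (×14).
Squared: 0.6400 (×20); 0.4900 (×6); 0.0900 (×14).
Sum = 17.000000; P₂ = 17.000000 / 72 = 0.236.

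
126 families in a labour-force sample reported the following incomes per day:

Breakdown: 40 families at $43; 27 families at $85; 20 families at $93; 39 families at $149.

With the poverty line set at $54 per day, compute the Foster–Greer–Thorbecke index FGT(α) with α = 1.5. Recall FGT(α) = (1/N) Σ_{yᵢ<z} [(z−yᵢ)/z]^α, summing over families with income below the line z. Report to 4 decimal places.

0.0292

Below the line: 40×$43 (q = 40 of N = 126).
Normalized shortfalls: (54−43)/54 = 0.2037 (×40).
Raised to α = 1.5: 0.09194 (×40).
Sum = 3.677548; FGT(1.5) = 3.677548 / 126 = 0.0292.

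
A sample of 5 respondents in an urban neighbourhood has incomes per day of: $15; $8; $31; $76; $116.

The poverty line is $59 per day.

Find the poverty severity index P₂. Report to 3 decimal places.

0.306

Poor units: $8, $15, $31 (q = 3 of N = 5).
Gap ratios (z−y)/z: (59−8)/59 = 0.8644; (59−15)/59 = 0.7458; (59−31)/59 = 0.4746.
Squared: 0.7472; 0.5562; 0.2252.
Sum = 1.528584; P₂ = 1.528584 / 5 = 0.306.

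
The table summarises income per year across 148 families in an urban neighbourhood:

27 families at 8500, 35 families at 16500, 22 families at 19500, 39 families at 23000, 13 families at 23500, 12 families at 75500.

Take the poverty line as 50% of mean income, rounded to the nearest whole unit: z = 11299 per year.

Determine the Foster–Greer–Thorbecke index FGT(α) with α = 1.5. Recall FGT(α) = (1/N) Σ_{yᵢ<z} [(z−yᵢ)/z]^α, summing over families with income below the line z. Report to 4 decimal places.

Incomes under z: 27×8500 (q = 27 of N = 148).
Relative gaps: (11299−8500)/11299 = 0.2477 (×27).
Raised to α = 1.5: 0.12329 (×27).
Sum = 3.328956; FGT(1.5) = 3.328956 / 148 = 0.0225.

0.0225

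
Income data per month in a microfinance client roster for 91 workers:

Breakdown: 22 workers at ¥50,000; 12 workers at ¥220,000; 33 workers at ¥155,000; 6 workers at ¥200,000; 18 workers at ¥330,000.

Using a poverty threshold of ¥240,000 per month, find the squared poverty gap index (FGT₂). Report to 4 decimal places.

0.1998

Incomes under z: 22×¥50,000, 33×¥155,000, 6×¥200,000, 12×¥220,000 (q = 73 of N = 91).
Gap ratios (z−y)/z: (240000−50000)/240000 = 0.7917 (×22); (240000−155000)/240000 = 0.3542 (×33); (240000−200000)/240000 = 0.1667 (×6); (240000−220000)/240000 = 0.0833 (×12).
Squared: 0.6267 (×22); 0.1254 (×33); 0.0278 (×6); 0.0069 (×12).
Sum = 18.177517; P₂ = 18.177517 / 91 = 0.1998.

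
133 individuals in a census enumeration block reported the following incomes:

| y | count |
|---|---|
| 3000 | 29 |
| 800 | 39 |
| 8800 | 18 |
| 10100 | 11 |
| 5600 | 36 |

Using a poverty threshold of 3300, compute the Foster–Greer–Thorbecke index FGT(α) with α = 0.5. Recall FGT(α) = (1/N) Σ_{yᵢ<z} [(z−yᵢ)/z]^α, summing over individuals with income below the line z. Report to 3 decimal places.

Below the line: 39×800, 29×3000 (q = 68 of N = 133).
Gap ratios (z−y)/z: (3300−800)/3300 = 0.7576 (×39); (3300−3000)/3300 = 0.0909 (×29).
Raised to α = 0.5: 0.87039 (×39); 0.30151 (×29).
Sum = 42.688972; FGT(0.5) = 42.688972 / 133 = 0.321.

0.321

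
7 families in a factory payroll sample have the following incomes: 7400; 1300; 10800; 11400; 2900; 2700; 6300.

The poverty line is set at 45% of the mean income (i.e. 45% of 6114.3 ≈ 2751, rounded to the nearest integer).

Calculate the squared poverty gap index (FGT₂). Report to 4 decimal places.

0.0398

Poor units: 1300, 2700 (q = 2 of N = 7).
Gap ratios (z−y)/z: (2751−1300)/2751 = 0.5274; (2751−2700)/2751 = 0.0185.
Squared: 0.2782; 0.0003.
Sum = 0.278541; P₂ = 0.278541 / 7 = 0.0398.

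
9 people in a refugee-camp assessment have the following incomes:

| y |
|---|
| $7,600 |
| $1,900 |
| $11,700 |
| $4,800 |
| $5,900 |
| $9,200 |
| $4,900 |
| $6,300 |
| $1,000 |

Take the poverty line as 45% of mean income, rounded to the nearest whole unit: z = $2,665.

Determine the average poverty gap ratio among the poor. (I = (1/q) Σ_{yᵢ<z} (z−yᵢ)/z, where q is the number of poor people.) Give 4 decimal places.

Incomes under z: $1,000, $1,900 (q = 2 of N = 9).
Shortfall ratios (z−y)/z: 0.6248, 0.2871; sum = 0.911820.
The income-gap ratio divides by q (the poor only): 0.911820 / 2 = 0.4559.

0.4559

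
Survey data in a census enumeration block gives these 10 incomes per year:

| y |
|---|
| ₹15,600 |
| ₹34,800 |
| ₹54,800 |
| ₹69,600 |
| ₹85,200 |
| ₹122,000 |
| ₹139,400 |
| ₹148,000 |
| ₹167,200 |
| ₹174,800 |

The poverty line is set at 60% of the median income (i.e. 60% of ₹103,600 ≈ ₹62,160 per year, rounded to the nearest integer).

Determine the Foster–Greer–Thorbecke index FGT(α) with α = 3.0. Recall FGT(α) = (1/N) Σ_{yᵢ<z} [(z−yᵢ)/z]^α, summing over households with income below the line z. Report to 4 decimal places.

0.0507

Poor units: ₹15,600, ₹34,800, ₹54,800 (q = 3 of N = 10).
Normalized shortfalls: (62160−15600)/62160 = 0.7490; (62160−34800)/62160 = 0.4402; (62160−54800)/62160 = 0.1184.
Raised to α = 3.0: 0.42025; 0.08527; 0.00166.
Sum = 0.507182; FGT(3.0) = 0.507182 / 10 = 0.0507.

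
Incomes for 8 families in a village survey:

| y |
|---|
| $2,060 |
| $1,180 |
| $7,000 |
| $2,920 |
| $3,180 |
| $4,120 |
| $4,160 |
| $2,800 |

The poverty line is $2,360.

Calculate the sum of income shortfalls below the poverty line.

Poor units: $1,180, $2,060 (q = 2 of N = 8).
Individual gaps: 2360−1180 = 1180; 2360−2060 = 300.
Aggregate gap = $1,480.

$1,480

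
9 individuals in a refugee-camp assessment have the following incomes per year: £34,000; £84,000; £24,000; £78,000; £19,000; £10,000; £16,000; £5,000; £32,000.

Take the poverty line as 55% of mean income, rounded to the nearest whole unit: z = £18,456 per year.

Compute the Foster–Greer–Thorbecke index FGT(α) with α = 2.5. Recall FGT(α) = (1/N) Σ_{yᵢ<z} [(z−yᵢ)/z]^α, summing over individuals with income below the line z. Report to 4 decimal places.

0.0669

Incomes under z: £5,000, £10,000, £16,000 (q = 3 of N = 9).
Gap ratios (z−y)/z: (18456−5000)/18456 = 0.7291; (18456−10000)/18456 = 0.4582; (18456−16000)/18456 = 0.1331.
Raised to α = 2.5: 0.45389; 0.14209; 0.00646.
Sum = 0.602437; FGT(2.5) = 0.602437 / 9 = 0.0669.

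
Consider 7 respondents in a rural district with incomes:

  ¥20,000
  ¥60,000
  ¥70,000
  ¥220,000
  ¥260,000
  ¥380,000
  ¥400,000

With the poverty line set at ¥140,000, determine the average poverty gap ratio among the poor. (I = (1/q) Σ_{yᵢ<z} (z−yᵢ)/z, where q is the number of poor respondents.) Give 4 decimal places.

0.6429

Below z: ¥20,000, ¥60,000, ¥70,000 (q = 3 of N = 7).
Relative gaps: 0.8571, 0.5714, 0.5000; sum = 1.928571.
The income-gap ratio divides by q (the poor only): 1.928571 / 3 = 0.6429.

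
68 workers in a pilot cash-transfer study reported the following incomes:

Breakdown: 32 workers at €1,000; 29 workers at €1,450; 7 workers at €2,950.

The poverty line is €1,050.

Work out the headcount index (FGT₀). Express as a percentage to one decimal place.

47.1%

32 of the 68 workers have income below €1,050.
H = 32/68 = 47.1%.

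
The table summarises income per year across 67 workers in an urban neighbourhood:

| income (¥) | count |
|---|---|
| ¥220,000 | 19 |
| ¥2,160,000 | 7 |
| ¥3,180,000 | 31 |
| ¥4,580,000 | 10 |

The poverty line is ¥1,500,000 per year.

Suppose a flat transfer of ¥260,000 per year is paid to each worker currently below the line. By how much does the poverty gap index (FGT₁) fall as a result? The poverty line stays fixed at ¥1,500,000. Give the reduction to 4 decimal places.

0.0492

Before: below the line — 19×¥220,000; poverty gap index (FGT₁) = 0.241990.
After the ¥260,000 transfer: below the line — 19×¥480,000; poverty gap index (FGT₁) = 0.192836.
Reduction = 0.241990 − 0.192836 = 0.0492.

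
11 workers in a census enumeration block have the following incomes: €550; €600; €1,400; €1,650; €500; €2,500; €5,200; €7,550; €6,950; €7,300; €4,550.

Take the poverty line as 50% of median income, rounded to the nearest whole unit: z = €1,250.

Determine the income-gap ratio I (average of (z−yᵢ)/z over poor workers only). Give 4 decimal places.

Poor units: €500, €550, €600 (q = 3 of N = 11).
Relative gaps: 0.6000, 0.5600, 0.5200; sum = 1.680000.
The income-gap ratio divides by q (the poor only): 1.680000 / 3 = 0.5600.

0.5600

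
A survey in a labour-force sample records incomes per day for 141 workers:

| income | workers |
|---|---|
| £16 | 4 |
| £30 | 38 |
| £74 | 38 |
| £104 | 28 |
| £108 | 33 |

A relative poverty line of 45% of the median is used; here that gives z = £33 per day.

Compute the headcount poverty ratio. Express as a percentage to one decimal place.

29.8%

42 of the 141 workers have income below £33.
H = 42/141 = 29.8%.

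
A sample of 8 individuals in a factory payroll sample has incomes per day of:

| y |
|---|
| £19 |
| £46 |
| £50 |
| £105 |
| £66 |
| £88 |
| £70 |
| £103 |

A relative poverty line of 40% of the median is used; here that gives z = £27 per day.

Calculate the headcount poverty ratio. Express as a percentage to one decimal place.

12.5%

1 of the 8 individuals have income below £27.
H = 1/8 = 12.5%.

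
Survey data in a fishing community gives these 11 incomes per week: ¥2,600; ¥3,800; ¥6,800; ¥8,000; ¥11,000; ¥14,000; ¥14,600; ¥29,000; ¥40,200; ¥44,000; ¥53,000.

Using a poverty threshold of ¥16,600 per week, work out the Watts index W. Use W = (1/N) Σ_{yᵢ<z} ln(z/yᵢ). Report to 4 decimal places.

0.5146

Poor units: ¥2,600, ¥3,800, ¥6,800, ¥8,000, ¥11,000, ¥14,000, ¥14,600 (q = 7 of N = 11).
Log gaps: ln(16600/2600) = 1.8539; ln(16600/3800) = 1.4744; ln(16600/6800) = 0.8925; ln(16600/8000) = 0.7300; ln(16600/11000) = 0.4115; ln(16600/14000) = 0.1703; ln(16600/14600) = 0.1284.
W = 5.660968 / 11 = 0.5146.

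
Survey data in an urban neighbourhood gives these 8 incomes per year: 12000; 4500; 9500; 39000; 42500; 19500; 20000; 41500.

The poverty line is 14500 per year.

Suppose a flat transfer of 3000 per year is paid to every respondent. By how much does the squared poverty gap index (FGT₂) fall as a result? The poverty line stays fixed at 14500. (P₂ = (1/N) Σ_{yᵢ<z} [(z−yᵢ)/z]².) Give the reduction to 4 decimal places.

0.0465

Before: below the line — 4500, 9500, 12000; squared poverty gap index (FGT₂) = 0.078032.
After the 3000 transfer: below the line — 7500, 12500; squared poverty gap index (FGT₂) = 0.031510.
Reduction = 0.078032 − 0.031510 = 0.0465.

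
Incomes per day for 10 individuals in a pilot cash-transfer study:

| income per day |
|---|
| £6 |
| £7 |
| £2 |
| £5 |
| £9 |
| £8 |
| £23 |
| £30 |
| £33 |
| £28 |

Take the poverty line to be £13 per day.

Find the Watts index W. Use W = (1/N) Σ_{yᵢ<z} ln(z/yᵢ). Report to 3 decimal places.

0.507

Incomes under z: £2, £5, £6, £7, £8, £9 (q = 6 of N = 10).
Log gaps: ln(13/2) = 1.8718; ln(13/5) = 0.9555; ln(13/6) = 0.7732; ln(13/7) = 0.6190; ln(13/8) = 0.4855; ln(13/9) = 0.3677.
W = 5.072775 / 10 = 0.507.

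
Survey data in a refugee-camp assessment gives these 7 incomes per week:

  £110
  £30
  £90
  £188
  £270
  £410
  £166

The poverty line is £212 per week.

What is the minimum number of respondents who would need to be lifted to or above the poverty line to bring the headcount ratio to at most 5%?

5 of the 7 respondents are poor, so H = 5/7 = 0.714.
A headcount ratio of at most 5% allows at most ⌊0.05 × 7⌋ = 0 poor respondents.
So at least 5 − 0 = 5 must be lifted.

5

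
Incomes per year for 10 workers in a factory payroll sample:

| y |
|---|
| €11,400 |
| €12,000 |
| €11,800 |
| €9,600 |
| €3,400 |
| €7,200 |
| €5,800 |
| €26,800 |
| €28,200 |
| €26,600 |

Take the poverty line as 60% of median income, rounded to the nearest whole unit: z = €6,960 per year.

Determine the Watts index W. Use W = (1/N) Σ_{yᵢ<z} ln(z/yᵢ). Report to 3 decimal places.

0.090

Poor units: €3,400, €5,800 (q = 2 of N = 10).
Log shortfalls: ln(6960/3400) = 0.7164; ln(6960/5800) = 0.1823.
W = 0.898726 / 10 = 0.090.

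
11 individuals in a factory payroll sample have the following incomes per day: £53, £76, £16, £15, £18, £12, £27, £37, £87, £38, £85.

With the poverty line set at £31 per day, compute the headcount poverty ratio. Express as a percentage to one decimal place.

5 of the 11 individuals have income below £31.
H = 5/11 = 45.5%.

45.5%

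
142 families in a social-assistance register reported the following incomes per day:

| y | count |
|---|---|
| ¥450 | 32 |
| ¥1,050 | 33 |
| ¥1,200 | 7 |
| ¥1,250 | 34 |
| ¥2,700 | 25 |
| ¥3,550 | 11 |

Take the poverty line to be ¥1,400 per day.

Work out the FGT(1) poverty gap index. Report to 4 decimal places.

0.2437

Below the line: 32×¥450, 33×¥1,050, 7×¥1,200, 34×¥1,250 (q = 106 of N = 142).
Normalized shortfalls: (1400−450)/1400 = 0.6786 (×32); (1400−1050)/1400 = 0.2500 (×33); (1400−1200)/1400 = 0.1429 (×7); (1400−1250)/1400 = 0.1071 (×34).
Σ = 34.607143. Dividing by the full population N = 142 gives P₁ = 0.2437.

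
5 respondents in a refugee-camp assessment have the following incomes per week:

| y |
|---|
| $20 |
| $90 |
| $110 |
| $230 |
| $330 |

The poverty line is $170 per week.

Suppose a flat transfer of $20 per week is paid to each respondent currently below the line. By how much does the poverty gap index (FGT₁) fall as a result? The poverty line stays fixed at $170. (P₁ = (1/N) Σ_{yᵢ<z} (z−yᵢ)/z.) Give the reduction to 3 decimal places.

0.071

Before: below the line — $20, $90, $110; poverty gap index (FGT₁) = 0.34118.
After the $20 transfer: below the line — $40, $110, $130; poverty gap index (FGT₁) = 0.27059.
Reduction = 0.34118 − 0.27059 = 0.071.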